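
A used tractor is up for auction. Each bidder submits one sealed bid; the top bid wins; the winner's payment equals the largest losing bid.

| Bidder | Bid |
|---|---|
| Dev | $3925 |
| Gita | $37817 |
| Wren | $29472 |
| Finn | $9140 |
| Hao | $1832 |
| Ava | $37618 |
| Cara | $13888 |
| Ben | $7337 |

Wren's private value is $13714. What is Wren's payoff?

$0

Highest bid: Gita at $37817, so Gita wins.
Second-highest bid: Ava at $37618 — that is the price the winner pays.
Wren did not win, so Wren pays nothing and receives nothing: payoff $0.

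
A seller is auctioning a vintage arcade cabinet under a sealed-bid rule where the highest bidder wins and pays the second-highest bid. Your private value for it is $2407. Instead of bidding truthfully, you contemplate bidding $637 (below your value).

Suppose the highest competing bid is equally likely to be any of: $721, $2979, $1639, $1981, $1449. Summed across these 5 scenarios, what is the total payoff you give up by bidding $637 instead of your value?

$3838

The deviation costs you only when the competing bid falls strictly between $637 and $2407; elsewhere both bids give the same outcome.
$721: truthful payoff $1686, deviation payoff $0 → loss $1686.
$2979: outcomes coincide → loss $0.
$1639: truthful payoff $768, deviation payoff $0 → loss $768.
$1981: truthful payoff $426, deviation payoff $0 → loss $426.
$1449: truthful payoff $958, deviation payoff $0 → loss $958.
Total loss = $1686 + $768 + $426 + $958 = $3838.
Truthful bidding weakly dominates here: raising your bid can only win items priced above your value, and lowering it can only forfeit items priced below.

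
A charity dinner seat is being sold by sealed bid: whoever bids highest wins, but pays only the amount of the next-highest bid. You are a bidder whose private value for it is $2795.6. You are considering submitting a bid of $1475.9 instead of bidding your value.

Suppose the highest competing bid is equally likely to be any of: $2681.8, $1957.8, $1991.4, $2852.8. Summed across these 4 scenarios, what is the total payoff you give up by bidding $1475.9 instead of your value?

$1755.8

The deviation costs you only when the competing bid falls strictly between $1475.9 and $2795.6; elsewhere both bids give the same outcome.
$2681.8: truthful payoff $113.8, deviation payoff $0 → loss $113.8.
$1957.8: truthful payoff $837.8, deviation payoff $0 → loss $837.8.
$1991.4: truthful payoff $804.2, deviation payoff $0 → loss $804.2.
$2852.8: outcomes coincide → loss $0.
Total loss = $113.8 + $837.8 + $804.2 = $1755.8.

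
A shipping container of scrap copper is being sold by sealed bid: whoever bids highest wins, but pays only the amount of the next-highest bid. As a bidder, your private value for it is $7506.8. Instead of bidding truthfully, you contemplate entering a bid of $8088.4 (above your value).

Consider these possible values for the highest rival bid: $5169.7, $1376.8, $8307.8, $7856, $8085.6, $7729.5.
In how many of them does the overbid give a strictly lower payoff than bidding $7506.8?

3

The deviation hurts exactly when the highest competing bid lies strictly between $7506.8 and $8088.4 — overbidding then wins at a price above your value.
$5169.7: below both → same outcome either way.
$1376.8: below both → same outcome either way.
$8307.8: above both → same outcome either way.
$7856: inside the interval → strictly worse (loss $349.2).
$8085.6: inside the interval → strictly worse (loss $578.8).
$7729.5: inside the interval → strictly worse (loss $222.7).
Count: 3.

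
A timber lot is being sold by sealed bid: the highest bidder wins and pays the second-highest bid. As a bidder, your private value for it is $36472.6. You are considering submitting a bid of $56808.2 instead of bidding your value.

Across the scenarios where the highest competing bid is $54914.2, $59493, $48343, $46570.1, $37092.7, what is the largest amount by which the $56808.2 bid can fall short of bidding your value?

$54914.2: truthful gives $0, deviation gives −$18441.6 → loss $18441.6.
$59493: same outcome either way → loss $0.
$48343: truthful gives $0, deviation gives −$11870.4 → loss $11870.4.
$46570.1: truthful gives $0, deviation gives −$10097.5 → loss $10097.5.
$37092.7: truthful gives $0, deviation gives −$620.1 → loss $620.1.
Maximum loss: $18441.6.

$18441.6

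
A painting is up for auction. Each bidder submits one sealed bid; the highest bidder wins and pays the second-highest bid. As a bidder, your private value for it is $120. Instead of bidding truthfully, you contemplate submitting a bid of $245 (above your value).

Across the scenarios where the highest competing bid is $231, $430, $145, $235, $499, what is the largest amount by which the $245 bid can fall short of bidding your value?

$231: truthful gives $0, deviation gives −$111 → loss $111.
$430: same outcome either way → loss $0.
$145: truthful gives $0, deviation gives −$25 → loss $25.
$235: truthful gives $0, deviation gives −$115 → loss $115.
$499: same outcome either way → loss $0.
Maximum loss: $115.

$115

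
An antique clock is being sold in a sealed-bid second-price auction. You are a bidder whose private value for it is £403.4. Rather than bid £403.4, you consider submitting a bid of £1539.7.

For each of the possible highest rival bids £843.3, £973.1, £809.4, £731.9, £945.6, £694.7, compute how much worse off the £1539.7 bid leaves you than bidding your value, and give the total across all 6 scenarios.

The deviation costs you only when the competing bid falls strictly between £403.4 and £1539.7; elsewhere both bids give the same outcome.
£843.3: truthful payoff £0, deviation payoff −£439.9 → loss £439.9.
£973.1: truthful payoff £0, deviation payoff −£569.7 → loss £569.7.
£809.4: truthful payoff £0, deviation payoff −£406 → loss £406.
£731.9: truthful payoff £0, deviation payoff −£328.5 → loss £328.5.
£945.6: truthful payoff £0, deviation payoff −£542.2 → loss £542.2.
£694.7: truthful payoff £0, deviation payoff −£291.3 → loss £291.3.
Total loss = £439.9 + £569.7 + £406 + £328.5 + £542.2 + £291.3 = £2577.6.

£2577.6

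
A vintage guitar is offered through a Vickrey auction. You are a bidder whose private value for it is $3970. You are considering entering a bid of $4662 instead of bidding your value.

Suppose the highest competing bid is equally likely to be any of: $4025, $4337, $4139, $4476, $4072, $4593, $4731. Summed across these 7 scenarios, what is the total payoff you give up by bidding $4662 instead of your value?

The deviation costs you only when the competing bid falls strictly between $3970 and $4662; elsewhere both bids give the same outcome.
$4025: truthful payoff $0, deviation payoff −$55 → loss $55.
$4337: truthful payoff $0, deviation payoff −$367 → loss $367.
$4139: truthful payoff $0, deviation payoff −$169 → loss $169.
$4476: truthful payoff $0, deviation payoff −$506 → loss $506.
$4072: truthful payoff $0, deviation payoff −$102 → loss $102.
$4593: truthful payoff $0, deviation payoff −$623 → loss $623.
$4731: outcomes coincide → loss $0.
Total loss = $55 + $367 + $169 + $506 + $102 + $623 = $1822.
In a second-price auction your bid sets only whether you win, not what you pay, so bidding your true value is weakly dominant.

$1822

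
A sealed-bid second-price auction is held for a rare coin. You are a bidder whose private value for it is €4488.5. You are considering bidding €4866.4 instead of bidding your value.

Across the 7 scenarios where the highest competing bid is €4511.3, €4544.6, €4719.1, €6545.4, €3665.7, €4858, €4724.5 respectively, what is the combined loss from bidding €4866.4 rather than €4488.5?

€915

The deviation costs you only when the competing bid falls strictly between €4488.5 and €4866.4; elsewhere both bids give the same outcome.
€4511.3: truthful payoff €0, deviation payoff −€22.8 → loss €22.8.
€4544.6: truthful payoff €0, deviation payoff −€56.1 → loss €56.1.
€4719.1: truthful payoff €0, deviation payoff −€230.6 → loss €230.6.
€6545.4: outcomes coincide → loss €0.
€3665.7: outcomes coincide → loss €0.
€4858: truthful payoff €0, deviation payoff −€369.5 → loss €369.5.
€4724.5: truthful payoff €0, deviation payoff −€236 → loss €236.
Total loss = €22.8 + €56.1 + €230.6 + €369.5 + €236 = €915.
In a second-price auction your bid sets only whether you win, not what you pay, so bidding your true value is weakly dominant.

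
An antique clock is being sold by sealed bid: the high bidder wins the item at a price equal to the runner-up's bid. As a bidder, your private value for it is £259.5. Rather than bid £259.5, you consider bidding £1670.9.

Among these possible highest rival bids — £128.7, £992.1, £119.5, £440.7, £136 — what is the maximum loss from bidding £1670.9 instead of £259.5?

£732.6

£128.7: same outcome either way → loss £0.
£992.1: truthful gives £0, deviation gives −£732.6 → loss £732.6.
£119.5: same outcome either way → loss £0.
£440.7: truthful gives £0, deviation gives −£181.2 → loss £181.2.
£136: same outcome either way → loss £0.
Maximum loss: £732.6.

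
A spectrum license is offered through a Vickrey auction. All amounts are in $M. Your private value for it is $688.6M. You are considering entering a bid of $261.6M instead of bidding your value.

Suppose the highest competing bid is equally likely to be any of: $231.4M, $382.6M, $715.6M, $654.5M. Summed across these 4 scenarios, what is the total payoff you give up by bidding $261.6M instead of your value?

$340.1M

The deviation costs you only when the competing bid falls strictly between $261.6M and $688.6M; elsewhere both bids give the same outcome.
$231.4M: outcomes coincide → loss $0M.
$382.6M: truthful payoff $306M, deviation payoff $0M → loss $306M.
$715.6M: outcomes coincide → loss $0M.
$654.5M: truthful payoff $34.1M, deviation payoff $0M → loss $34.1M.
Total loss = $306M + $34.1M = $340.1M.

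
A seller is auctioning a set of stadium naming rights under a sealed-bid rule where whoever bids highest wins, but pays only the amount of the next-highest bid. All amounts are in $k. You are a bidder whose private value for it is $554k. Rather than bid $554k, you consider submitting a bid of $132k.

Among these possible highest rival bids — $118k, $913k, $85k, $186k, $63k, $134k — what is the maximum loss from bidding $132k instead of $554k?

$420k

$118k: same outcome either way → loss $0k.
$913k: same outcome either way → loss $0k.
$85k: same outcome either way → loss $0k.
$186k: truthful gives $368k, deviation gives $0k → loss $368k.
$63k: same outcome either way → loss $0k.
$134k: truthful gives $420k, deviation gives $0k → loss $420k.
Maximum loss: $420k.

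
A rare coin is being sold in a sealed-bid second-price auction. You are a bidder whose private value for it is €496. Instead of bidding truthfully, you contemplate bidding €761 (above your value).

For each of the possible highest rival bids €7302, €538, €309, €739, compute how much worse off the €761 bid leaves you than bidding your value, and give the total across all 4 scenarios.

€285

The deviation costs you only when the competing bid falls strictly between €496 and €761; elsewhere both bids give the same outcome.
€7302: outcomes coincide → loss €0.
€538: truthful payoff €0, deviation payoff −€42 → loss €42.
€309: outcomes coincide → loss €0.
€739: truthful payoff €0, deviation payoff −€243 → loss €243.
Total loss = €42 + €243 = €285.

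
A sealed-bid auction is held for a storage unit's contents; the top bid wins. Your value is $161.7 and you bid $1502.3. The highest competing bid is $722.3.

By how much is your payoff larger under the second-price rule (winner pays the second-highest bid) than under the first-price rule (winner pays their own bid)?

You have the highest bid, so you win under either rule.
Second-price: pay $722.3 → payoff −$560.6.
First-price: pay your own bid $1502.3 → payoff −$1340.6.
Difference = −$560.6 − (−$1340.6) = $780.

$780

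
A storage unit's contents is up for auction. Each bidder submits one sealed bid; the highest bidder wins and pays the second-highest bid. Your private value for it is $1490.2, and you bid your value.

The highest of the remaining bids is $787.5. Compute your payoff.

Your bid $1490.2 exceeds the highest competing bid $787.5, so you win.
In a second-price auction the winner pays the second-highest bid, $787.5.
Payoff = value − price = $1490.2 − $787.5 = $702.7.

$702.7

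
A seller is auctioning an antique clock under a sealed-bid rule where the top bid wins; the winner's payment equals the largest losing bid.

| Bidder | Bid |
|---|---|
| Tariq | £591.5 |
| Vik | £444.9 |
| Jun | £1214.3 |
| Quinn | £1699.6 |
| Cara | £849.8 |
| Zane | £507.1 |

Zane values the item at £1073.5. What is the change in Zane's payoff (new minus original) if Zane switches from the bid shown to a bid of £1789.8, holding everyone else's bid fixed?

−£626.1

The highest bid among the other bidders is £1699.6; Zane's bid doesn't change that.
Original bid £507.1: Zane is not highest (top rival bid is £1699.6); payoff £0.
Alternative bid £1789.8: Zane is highest, pays the top rival bid £1699.6; payoff £1073.5 − £1699.6 = −£626.1.
Change in payoff = −£626.1 − (£0) = −£626.1.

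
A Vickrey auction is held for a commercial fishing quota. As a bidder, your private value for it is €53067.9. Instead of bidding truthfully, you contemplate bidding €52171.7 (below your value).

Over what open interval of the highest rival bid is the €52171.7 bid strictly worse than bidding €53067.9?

If the competing bid is below €52171.7, both bids win at the same price — no difference.
If it is above €53067.9, both bids lose — no difference.
If it lies strictly between €52171.7 and €53067.9, bidding your value wins at a price below your value (positive payoff) while bidding €52171.7 loses (payoff 0).
So the deviation strictly hurts on the open interval (€52171.7, €53067.9).

(€52171.7, €53067.9)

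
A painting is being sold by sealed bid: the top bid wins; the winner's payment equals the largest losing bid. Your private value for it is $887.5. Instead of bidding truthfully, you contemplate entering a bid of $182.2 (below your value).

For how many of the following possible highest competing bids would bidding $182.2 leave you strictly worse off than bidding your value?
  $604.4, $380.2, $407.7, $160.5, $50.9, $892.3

The deviation hurts exactly when the highest competing bid lies strictly between $182.2 and $887.5 — underbidding then forfeits a profitable win.
$604.4: inside the interval → strictly worse (loss $283.1).
$380.2: inside the interval → strictly worse (loss $507.3).
$407.7: inside the interval → strictly worse (loss $479.8).
$160.5: below both → same outcome either way.
$50.9: below both → same outcome either way.
$892.3: above both → same outcome either way.
Count: 3.

3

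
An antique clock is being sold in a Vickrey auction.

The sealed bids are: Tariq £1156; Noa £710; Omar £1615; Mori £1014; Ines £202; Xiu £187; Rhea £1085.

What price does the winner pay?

£1156

Highest bid: Omar at £1615, so Omar wins.
Second-highest bid: Tariq at £1156 — that is the price the winner pays.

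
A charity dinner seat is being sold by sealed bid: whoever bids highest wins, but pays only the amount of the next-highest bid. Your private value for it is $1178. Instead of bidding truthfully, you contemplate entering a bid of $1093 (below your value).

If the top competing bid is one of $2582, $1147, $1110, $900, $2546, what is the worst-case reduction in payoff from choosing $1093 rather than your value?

$68

$2582: same outcome either way → loss $0.
$1147: truthful gives $31, deviation gives $0 → loss $31.
$1110: truthful gives $68, deviation gives $0 → loss $68.
$900: same outcome either way → loss $0.
$2546: same outcome either way → loss $0.
Maximum loss: $68.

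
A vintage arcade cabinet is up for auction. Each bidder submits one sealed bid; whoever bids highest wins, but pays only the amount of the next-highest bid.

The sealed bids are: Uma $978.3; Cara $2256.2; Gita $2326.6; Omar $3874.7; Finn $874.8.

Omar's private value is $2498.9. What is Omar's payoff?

Highest bid: Omar at $3874.7, so Omar wins.
Second-highest bid: Gita at $2326.6 — that is the price the winner pays.
Omar's payoff = value − price = $2498.9 − $2326.6 = $172.3.

$172.3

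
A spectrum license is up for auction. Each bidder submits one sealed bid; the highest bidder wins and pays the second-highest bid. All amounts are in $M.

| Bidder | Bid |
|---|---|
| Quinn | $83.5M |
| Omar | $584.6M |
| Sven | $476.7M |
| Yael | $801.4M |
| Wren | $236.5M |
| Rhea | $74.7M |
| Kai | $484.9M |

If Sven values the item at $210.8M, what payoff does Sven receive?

Highest bid: Yael at $801.4M, so Yael wins.
Second-highest bid: Omar at $584.6M — that is the price the winner pays.
Sven did not win, so Sven pays nothing and receives nothing: payoff $0M.

$0M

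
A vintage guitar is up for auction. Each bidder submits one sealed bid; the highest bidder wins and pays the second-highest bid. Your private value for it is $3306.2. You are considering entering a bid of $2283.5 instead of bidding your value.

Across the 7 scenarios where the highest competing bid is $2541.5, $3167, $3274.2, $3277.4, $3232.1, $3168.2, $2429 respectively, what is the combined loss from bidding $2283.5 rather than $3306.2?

The deviation costs you only when the competing bid falls strictly between $2283.5 and $3306.2; elsewhere both bids give the same outcome.
$2541.5: truthful payoff $764.7, deviation payoff $0 → loss $764.7.
$3167: truthful payoff $139.2, deviation payoff $0 → loss $139.2.
$3274.2: truthful payoff $32, deviation payoff $0 → loss $32.
$3277.4: truthful payoff $28.8, deviation payoff $0 → loss $28.8.
$3232.1: truthful payoff $74.1, deviation payoff $0 → loss $74.1.
$3168.2: truthful payoff $138, deviation payoff $0 → loss $138.
$2429: truthful payoff $877.2, deviation payoff $0 → loss $877.2.
Total loss = $764.7 + $139.2 + $32 + $28.8 + $74.1 + $138 + $877.2 = $2054.

$2054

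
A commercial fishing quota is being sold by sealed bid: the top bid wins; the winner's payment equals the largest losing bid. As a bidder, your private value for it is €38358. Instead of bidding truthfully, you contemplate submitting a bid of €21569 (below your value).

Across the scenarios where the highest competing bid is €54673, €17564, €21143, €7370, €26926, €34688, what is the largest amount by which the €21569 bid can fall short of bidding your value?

€11432

€54673: same outcome either way → loss €0.
€17564: same outcome either way → loss €0.
€21143: same outcome either way → loss €0.
€7370: same outcome either way → loss €0.
€26926: truthful gives €11432, deviation gives €0 → loss €11432.
€34688: truthful gives €3670, deviation gives €0 → loss €3670.
Maximum loss: €11432.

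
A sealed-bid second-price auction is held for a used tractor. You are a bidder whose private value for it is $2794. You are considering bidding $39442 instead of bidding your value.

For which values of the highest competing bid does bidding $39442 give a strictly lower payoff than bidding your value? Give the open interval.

($2794, $39442)

If the competing bid is below $2794, both bids win at the same price — no difference.
If it is above $39442, both bids lose — no difference.
If it lies strictly between $2794 and $39442, bidding your value loses (payoff 0) while bidding $39442 wins at a price above your value (payoff negative).
So the deviation strictly hurts on the open interval ($2794, $39442).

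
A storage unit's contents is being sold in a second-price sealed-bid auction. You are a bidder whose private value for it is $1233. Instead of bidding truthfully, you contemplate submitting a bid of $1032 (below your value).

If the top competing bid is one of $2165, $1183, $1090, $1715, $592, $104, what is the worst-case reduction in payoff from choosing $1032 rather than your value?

$2165: same outcome either way → loss $0.
$1183: truthful gives $50, deviation gives $0 → loss $50.
$1090: truthful gives $143, deviation gives $0 → loss $143.
$1715: same outcome either way → loss $0.
$592: same outcome either way → loss $0.
$104: same outcome either way → loss $0.
Maximum loss: $143.

$143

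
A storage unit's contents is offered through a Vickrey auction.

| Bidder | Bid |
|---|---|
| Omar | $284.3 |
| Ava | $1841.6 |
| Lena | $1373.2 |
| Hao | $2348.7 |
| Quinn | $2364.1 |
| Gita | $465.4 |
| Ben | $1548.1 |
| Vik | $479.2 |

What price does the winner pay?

$2348.7

Highest bid: Quinn at $2364.1, so Quinn wins.
Second-highest bid: Hao at $2348.7 — that is the price the winner pays.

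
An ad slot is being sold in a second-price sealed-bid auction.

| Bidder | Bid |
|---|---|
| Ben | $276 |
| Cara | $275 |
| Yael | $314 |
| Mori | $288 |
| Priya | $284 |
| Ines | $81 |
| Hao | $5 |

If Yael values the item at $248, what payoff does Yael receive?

Highest bid: Yael at $314, so Yael wins.
Second-highest bid: Mori at $288 — that is the price the winner pays.
Yael's payoff = value − price = $248 − $288 = −$40.

−$40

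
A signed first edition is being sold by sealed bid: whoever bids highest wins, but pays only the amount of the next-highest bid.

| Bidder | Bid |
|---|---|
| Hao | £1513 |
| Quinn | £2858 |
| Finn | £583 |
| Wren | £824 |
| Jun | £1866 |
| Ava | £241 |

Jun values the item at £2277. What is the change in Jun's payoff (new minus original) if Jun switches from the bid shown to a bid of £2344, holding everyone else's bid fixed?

£0

The highest bid among the other bidders is £2858; Jun's bid doesn't change that.
Original bid £1866: Jun is not highest (top rival bid is £2858); payoff £0.
Alternative bid £2344: Jun is not highest (top rival bid is £2858); payoff £0.
Change in payoff = £0 − (£0) = £0.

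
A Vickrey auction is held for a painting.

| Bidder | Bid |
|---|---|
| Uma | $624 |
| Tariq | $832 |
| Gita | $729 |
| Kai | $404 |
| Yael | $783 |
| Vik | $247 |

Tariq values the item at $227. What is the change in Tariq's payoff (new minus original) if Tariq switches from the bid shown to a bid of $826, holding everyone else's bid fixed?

$0

The highest bid among the other bidders is $783; Tariq's bid doesn't change that.
Original bid $832: Tariq is highest, pays the top rival bid $783; payoff $227 − $783 = −$556.
Alternative bid $826: Tariq is highest, pays the top rival bid $783; payoff $227 − $783 = −$556.
Change in payoff = −$556 − (−$556) = $0.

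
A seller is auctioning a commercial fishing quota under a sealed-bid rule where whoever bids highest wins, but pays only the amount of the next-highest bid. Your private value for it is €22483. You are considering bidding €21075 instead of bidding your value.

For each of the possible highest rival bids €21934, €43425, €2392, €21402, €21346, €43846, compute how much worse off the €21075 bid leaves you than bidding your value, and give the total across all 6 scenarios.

€2767

The deviation costs you only when the competing bid falls strictly between €21075 and €22483; elsewhere both bids give the same outcome.
€21934: truthful payoff €549, deviation payoff €0 → loss €549.
€43425: outcomes coincide → loss €0.
€2392: outcomes coincide → loss €0.
€21402: truthful payoff €1081, deviation payoff €0 → loss €1081.
€21346: truthful payoff €1137, deviation payoff €0 → loss €1137.
€43846: outcomes coincide → loss €0.
Total loss = €549 + €1081 + €1137 = €2767.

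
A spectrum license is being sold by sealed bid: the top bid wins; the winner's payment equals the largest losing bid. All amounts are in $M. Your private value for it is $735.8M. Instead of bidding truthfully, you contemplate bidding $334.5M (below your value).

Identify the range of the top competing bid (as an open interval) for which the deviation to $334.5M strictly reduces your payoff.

If the competing bid is below $334.5M, both bids win at the same price — no difference.
If it is above $735.8M, both bids lose — no difference.
If it lies strictly between $334.5M and $735.8M, bidding your value wins at a price below your value (positive payoff) while bidding $334.5M loses (payoff 0).
So the deviation strictly hurts on the open interval ($334.5M, $735.8M).

($334.5M, $735.8M)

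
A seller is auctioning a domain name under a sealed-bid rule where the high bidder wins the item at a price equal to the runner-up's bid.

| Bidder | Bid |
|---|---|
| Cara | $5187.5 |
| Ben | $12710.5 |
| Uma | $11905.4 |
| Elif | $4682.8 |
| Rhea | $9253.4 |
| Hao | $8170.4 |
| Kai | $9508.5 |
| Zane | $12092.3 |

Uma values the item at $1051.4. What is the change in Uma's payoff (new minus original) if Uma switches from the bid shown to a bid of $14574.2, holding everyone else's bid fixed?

−$11659.1

The highest bid among the other bidders is $12710.5; Uma's bid doesn't change that.
Original bid $11905.4: Uma is not highest (top rival bid is $12710.5); payoff $0.
Alternative bid $14574.2: Uma is highest, pays the top rival bid $12710.5; payoff $1051.4 − $12710.5 = −$11659.1.
Change in payoff = −$11659.1 − ($0) = −$11659.1.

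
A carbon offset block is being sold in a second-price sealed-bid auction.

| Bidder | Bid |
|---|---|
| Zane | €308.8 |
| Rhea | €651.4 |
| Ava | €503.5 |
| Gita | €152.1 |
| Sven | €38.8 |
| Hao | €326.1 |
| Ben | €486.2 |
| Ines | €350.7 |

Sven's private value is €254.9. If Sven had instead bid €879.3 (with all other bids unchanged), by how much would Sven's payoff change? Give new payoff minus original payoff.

−€396.5

The highest bid among the other bidders is €651.4; Sven's bid doesn't change that.
Original bid €38.8: Sven is not highest (top rival bid is €651.4); payoff €0.
Alternative bid €879.3: Sven is highest, pays the top rival bid €651.4; payoff €254.9 − €651.4 = −€396.5.
Change in payoff = −€396.5 − (€0) = −€396.5.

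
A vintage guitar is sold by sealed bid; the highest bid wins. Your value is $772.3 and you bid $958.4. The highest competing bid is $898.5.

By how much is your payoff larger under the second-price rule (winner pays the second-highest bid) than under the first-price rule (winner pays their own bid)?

$59.9

You have the highest bid, so you win under either rule.
Second-price: pay $898.5 → payoff −$126.2.
First-price: pay your own bid $958.4 → payoff −$186.1.
Difference = −$126.2 − (−$186.1) = $59.9.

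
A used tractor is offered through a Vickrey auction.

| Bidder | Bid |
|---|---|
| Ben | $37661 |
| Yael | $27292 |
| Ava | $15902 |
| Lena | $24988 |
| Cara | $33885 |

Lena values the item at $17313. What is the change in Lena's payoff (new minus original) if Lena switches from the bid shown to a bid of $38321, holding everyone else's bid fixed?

The highest bid among the other bidders is $37661; Lena's bid doesn't change that.
Original bid $24988: Lena is not highest (top rival bid is $37661); payoff $0.
Alternative bid $38321: Lena is highest, pays the top rival bid $37661; payoff $17313 − $37661 = −$20348.
Change in payoff = −$20348 − ($0) = −$20348.

−$20348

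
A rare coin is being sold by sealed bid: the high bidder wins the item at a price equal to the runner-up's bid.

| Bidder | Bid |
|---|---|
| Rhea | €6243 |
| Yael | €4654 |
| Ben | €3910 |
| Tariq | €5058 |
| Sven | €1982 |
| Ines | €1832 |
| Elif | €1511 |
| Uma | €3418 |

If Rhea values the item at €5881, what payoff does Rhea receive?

Highest bid: Rhea at €6243, so Rhea wins.
Second-highest bid: Tariq at €5058 — that is the price the winner pays.
Rhea's payoff = value − price = €5881 − €5058 = €823.

€823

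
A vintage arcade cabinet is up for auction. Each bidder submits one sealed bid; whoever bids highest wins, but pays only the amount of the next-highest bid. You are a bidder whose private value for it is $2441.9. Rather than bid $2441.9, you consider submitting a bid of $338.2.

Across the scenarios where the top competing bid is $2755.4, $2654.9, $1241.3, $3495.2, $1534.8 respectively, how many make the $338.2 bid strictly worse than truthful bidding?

The deviation hurts exactly when the highest competing bid lies strictly between $338.2 and $2441.9 — underbidding then forfeits a profitable win.
$2755.4: above both → same outcome either way.
$2654.9: above both → same outcome either way.
$1241.3: inside the interval → strictly worse (loss $1200.6).
$3495.2: above both → same outcome either way.
$1534.8: inside the interval → strictly worse (loss $907.1).
Count: 2.

2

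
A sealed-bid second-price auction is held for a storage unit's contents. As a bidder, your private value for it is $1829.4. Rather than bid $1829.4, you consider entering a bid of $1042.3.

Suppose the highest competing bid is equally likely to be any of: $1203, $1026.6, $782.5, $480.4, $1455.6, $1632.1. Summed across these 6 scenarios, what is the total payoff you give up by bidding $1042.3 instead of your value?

$1197.5

The deviation costs you only when the competing bid falls strictly between $1042.3 and $1829.4; elsewhere both bids give the same outcome.
$1203: truthful payoff $626.4, deviation payoff $0 → loss $626.4.
$1026.6: outcomes coincide → loss $0.
$782.5: outcomes coincide → loss $0.
$480.4: outcomes coincide → loss $0.
$1455.6: truthful payoff $373.8, deviation payoff $0 → loss $373.8.
$1632.1: truthful payoff $197.3, deviation payoff $0 → loss $197.3.
Total loss = $626.4 + $373.8 + $197.3 = $1197.5.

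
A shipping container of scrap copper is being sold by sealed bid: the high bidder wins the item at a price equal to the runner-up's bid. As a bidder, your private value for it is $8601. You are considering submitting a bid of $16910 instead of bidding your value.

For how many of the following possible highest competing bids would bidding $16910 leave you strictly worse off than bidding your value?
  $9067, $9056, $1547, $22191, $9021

The deviation hurts exactly when the highest competing bid lies strictly between $8601 and $16910 — overbidding then wins at a price above your value.
$9067: inside the interval → strictly worse (loss $466).
$9056: inside the interval → strictly worse (loss $455).
$1547: below both → same outcome either way.
$22191: above both → same outcome either way.
$9021: inside the interval → strictly worse (loss $420).
Count: 3.

3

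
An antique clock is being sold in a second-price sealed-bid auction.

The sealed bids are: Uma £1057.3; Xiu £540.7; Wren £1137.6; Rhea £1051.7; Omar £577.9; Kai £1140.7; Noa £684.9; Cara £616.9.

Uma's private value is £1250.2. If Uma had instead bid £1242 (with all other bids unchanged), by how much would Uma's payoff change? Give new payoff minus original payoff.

£109.5

The highest bid among the other bidders is £1140.7; Uma's bid doesn't change that.
Original bid £1057.3: Uma is not highest (top rival bid is £1140.7); payoff £0.
Alternative bid £1242: Uma is highest, pays the top rival bid £1140.7; payoff £1250.2 − £1140.7 = £109.5.
Change in payoff = £109.5 − (£0) = £109.5.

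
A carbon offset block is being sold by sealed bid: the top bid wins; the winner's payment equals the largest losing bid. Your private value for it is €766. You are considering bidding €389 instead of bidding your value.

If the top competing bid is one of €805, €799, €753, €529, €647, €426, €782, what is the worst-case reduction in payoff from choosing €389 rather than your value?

€805: same outcome either way → loss €0.
€799: same outcome either way → loss €0.
€753: truthful gives €13, deviation gives €0 → loss €13.
€529: truthful gives €237, deviation gives €0 → loss €237.
€647: truthful gives €119, deviation gives €0 → loss €119.
€426: truthful gives €340, deviation gives €0 → loss €340.
€782: same outcome either way → loss €0.
Maximum loss: €340.

€340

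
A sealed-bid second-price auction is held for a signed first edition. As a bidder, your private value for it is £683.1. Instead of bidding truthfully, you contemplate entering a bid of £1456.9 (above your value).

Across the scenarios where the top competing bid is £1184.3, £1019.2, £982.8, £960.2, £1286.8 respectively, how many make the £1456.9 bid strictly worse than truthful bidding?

The deviation hurts exactly when the highest competing bid lies strictly between £683.1 and £1456.9 — overbidding then wins at a price above your value.
£1184.3: inside the interval → strictly worse (loss £501.2).
£1019.2: inside the interval → strictly worse (loss £336.1).
£982.8: inside the interval → strictly worse (loss £299.7).
£960.2: inside the interval → strictly worse (loss £277.1).
£1286.8: inside the interval → strictly worse (loss £603.7).
Count: 5.

5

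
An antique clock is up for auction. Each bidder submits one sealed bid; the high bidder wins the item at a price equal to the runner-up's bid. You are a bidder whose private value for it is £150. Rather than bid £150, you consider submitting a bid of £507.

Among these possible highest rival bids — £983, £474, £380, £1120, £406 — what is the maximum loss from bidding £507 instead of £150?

£983: same outcome either way → loss £0.
£474: truthful gives £0, deviation gives −£324 → loss £324.
£380: truthful gives £0, deviation gives −£230 → loss £230.
£1120: same outcome either way → loss £0.
£406: truthful gives £0, deviation gives −£256 → loss £256.
Maximum loss: £324.

£324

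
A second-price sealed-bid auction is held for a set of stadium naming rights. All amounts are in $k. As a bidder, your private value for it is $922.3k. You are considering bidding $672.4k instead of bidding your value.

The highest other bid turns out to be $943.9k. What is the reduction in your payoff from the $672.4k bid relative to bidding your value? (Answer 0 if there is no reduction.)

$0k

Bidding your value $922.3k: you lose (since $922.3k < $943.9k). Payoff $0k.
Bidding $672.4k: you lose. Payoff $0k.
Difference = $0k − $0k = $0k; both bids lead to the same outcome because the competing bid is above both your value and your alternative bid.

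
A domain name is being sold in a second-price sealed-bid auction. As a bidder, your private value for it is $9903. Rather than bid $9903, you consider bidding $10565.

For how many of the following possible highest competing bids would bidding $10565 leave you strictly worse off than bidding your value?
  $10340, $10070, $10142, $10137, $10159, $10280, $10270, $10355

The deviation hurts exactly when the highest competing bid lies strictly between $9903 and $10565 — overbidding then wins at a price above your value.
$10340: inside the interval → strictly worse (loss $437).
$10070: inside the interval → strictly worse (loss $167).
$10142: inside the interval → strictly worse (loss $239).
$10137: inside the interval → strictly worse (loss $234).
$10159: inside the interval → strictly worse (loss $256).
$10280: inside the interval → strictly worse (loss $377).
$10270: inside the interval → strictly worse (loss $367).
$10355: inside the interval → strictly worse (loss $452).
Count: 8.

8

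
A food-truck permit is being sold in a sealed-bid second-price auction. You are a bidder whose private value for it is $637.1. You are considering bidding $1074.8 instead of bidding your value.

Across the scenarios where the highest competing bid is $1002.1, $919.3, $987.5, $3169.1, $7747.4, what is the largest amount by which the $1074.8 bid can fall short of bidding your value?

$1002.1: truthful gives $0, deviation gives −$365 → loss $365.
$919.3: truthful gives $0, deviation gives −$282.2 → loss $282.2.
$987.5: truthful gives $0, deviation gives −$350.4 → loss $350.4.
$3169.1: same outcome either way → loss $0.
$7747.4: same outcome either way → loss $0.
Maximum loss: $365.

$365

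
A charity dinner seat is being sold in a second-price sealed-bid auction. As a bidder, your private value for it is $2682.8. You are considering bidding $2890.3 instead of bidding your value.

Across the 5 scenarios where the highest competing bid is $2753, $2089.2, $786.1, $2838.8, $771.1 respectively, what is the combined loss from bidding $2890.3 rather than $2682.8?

The deviation costs you only when the competing bid falls strictly between $2682.8 and $2890.3; elsewhere both bids give the same outcome.
$2753: truthful payoff $0, deviation payoff −$70.2 → loss $70.2.
$2089.2: outcomes coincide → loss $0.
$786.1: outcomes coincide → loss $0.
$2838.8: truthful payoff $0, deviation payoff −$156 → loss $156.
$771.1: outcomes coincide → loss $0.
Total loss = $70.2 + $156 = $226.2.

$226.2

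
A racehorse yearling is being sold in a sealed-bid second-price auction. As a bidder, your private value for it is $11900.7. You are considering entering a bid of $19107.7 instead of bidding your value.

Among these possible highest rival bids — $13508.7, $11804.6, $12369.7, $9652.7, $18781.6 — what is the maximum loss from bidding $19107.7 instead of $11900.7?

$13508.7: truthful gives $0, deviation gives −$1608 → loss $1608.
$11804.6: same outcome either way → loss $0.
$12369.7: truthful gives $0, deviation gives −$469 → loss $469.
$9652.7: same outcome either way → loss $0.
$18781.6: truthful gives $0, deviation gives −$6880.9 → loss $6880.9.
Maximum loss: $6880.9.

$6880.9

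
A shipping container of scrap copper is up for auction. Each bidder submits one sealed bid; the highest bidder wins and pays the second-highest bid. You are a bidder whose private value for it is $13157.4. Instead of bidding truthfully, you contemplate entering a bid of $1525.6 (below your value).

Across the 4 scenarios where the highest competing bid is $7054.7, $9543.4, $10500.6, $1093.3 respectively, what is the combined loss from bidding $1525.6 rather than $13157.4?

$12373.5

The deviation costs you only when the competing bid falls strictly between $1525.6 and $13157.4; elsewhere both bids give the same outcome.
$7054.7: truthful payoff $6102.7, deviation payoff $0 → loss $6102.7.
$9543.4: truthful payoff $3614, deviation payoff $0 → loss $3614.
$10500.6: truthful payoff $2656.8, deviation payoff $0 → loss $2656.8.
$1093.3: outcomes coincide → loss $0.
Total loss = $6102.7 + $3614 + $2656.8 = $12373.5.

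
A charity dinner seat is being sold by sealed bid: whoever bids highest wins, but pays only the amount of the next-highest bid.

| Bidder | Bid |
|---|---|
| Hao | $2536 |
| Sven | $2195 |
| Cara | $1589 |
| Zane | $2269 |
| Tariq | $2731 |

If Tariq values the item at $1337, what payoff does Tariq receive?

Highest bid: Tariq at $2731, so Tariq wins.
Second-highest bid: Hao at $2536 — that is the price the winner pays.
Tariq's payoff = value − price = $1337 − $2536 = −$1199.

−$1199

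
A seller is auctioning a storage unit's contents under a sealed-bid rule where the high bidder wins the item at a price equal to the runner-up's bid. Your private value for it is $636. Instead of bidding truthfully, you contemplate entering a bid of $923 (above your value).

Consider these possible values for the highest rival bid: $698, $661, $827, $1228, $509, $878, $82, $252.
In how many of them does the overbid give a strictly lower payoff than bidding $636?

The deviation hurts exactly when the highest competing bid lies strictly between $636 and $923 — overbidding then wins at a price above your value.
$698: inside the interval → strictly worse (loss $62).
$661: inside the interval → strictly worse (loss $25).
$827: inside the interval → strictly worse (loss $191).
$1228: above both → same outcome either way.
$509: below both → same outcome either way.
$878: inside the interval → strictly worse (loss $242).
$82: below both → same outcome either way.
$252: below both → same outcome either way.
Count: 4.

4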